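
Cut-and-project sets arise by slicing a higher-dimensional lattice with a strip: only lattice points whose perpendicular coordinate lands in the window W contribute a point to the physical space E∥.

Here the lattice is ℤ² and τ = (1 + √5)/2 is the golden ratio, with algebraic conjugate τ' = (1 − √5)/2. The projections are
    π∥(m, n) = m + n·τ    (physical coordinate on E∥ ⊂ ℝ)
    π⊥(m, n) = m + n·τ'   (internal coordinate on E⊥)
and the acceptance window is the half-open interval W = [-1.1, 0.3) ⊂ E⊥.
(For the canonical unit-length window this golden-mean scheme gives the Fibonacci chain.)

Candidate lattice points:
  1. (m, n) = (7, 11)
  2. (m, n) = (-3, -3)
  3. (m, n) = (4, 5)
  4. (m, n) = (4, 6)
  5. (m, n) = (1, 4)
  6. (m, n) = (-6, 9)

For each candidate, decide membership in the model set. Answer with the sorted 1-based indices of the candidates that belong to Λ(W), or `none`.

1, 4

Compute τ' = (1−√5)/2 = -0.618034, so π⊥(m,n) = m -0.618034·n.
[1] lift (7,11): star map gives 0.201626; window check -1.1 ≤ 0.201626 < 0.3 is true → IN Λ
[2] lift (-3,-3): star map gives -1.145898; window check -1.1 ≤ -1.145898 < 0.3 is false → out
[3] lift (4,5): star map gives 0.909830; window check -1.1 ≤ 0.909830 < 0.3 is false → out
[4] lift (4,6): star map gives 0.291796; window check -1.1 ≤ 0.291796 < 0.3 is true → IN Λ
[5] lift (1,4): star map gives -1.472136; window check -1.1 ≤ -1.472136 < 0.3 is false → out
[6] lift (-6,9): star map gives -11.562306; window check -1.1 ≤ -11.562306 < 0.3 is false → out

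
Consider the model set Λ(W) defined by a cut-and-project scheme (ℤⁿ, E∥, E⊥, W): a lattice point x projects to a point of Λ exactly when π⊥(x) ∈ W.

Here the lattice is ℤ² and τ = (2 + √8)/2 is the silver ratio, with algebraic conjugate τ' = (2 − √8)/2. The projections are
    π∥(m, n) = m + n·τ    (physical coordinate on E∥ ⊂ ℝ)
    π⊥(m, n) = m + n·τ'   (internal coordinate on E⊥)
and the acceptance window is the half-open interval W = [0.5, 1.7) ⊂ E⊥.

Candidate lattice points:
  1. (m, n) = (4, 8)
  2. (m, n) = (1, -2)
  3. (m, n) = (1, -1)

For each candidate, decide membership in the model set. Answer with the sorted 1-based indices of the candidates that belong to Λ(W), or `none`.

Numerically τ ≈ 2.414214 and τ' = −1/τ ≈ -0.414214.
#1 (4,8): internal coord 4 + (8)·τ' = +0.686292; +0.686292 ∈ [0.5, 1.7) → IN Λ
#2 (1,-2): internal coord 1 + (-2)·τ' = +1.828427; +1.828427 ∉ [0.5, 1.7) → out
#3 (1,-1): internal coord 1 + (-1)·τ' = +1.414214; +1.414214 ∈ [0.5, 1.7) → IN Λ

1, 3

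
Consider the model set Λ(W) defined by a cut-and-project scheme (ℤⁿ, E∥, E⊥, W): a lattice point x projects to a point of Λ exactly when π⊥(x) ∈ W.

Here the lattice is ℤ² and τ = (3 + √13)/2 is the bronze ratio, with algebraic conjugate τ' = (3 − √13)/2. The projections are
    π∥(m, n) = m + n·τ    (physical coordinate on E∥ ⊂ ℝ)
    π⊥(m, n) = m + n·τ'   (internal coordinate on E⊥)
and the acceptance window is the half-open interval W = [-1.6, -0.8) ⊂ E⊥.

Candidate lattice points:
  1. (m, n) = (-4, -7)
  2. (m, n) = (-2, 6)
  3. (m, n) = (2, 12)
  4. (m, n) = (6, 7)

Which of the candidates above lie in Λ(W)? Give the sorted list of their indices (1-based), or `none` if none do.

Numerically τ ≈ 3.30278 and τ' = −1/τ ≈ -0.30278.
[1] lift (-4,-7): star map gives -1.88057; window check -1.6 ≤ -1.88057 < -0.8 is false → out
[2] lift (-2,6): star map gives -3.81665; window check -1.6 ≤ -3.81665 < -0.8 is false → out
[3] lift (2,12): star map gives -1.63331; window check -1.6 ≤ -1.63331 < -0.8 is false → out
[4] lift (6,7): star map gives 3.88057; window check -1.6 ≤ 3.88057 < -0.8 is false → out

none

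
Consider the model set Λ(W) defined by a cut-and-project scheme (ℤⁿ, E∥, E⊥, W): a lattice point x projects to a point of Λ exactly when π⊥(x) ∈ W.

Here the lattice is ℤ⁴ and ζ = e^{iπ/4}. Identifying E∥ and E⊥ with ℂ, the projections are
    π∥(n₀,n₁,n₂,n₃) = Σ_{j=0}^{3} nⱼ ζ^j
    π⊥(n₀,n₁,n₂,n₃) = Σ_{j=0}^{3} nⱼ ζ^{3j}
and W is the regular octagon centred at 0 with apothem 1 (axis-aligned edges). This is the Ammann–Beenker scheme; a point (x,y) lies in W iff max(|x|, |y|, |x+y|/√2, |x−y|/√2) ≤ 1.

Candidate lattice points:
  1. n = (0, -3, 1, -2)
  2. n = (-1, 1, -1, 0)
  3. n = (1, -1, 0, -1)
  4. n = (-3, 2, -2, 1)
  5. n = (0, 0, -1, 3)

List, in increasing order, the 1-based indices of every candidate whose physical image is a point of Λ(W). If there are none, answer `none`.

π⊥(n) = n₀ + n₁ζ³ + n₂ζ⁶ + n₃ζ⁹ where ζ = e^{iπ/4}.
candidate 1: n = (0, -3, 1, -2) → π⊥ ≈ (+0.7071, -4.5355); max(|x|,|y|,|x±y|/√2) = 4.5355 > 1 ⇒ ∉ W
candidate 2: n = (-1, 1, -1, 0) → π⊥ ≈ (-1.7071, +1.7071); max(|x|,|y|,|x±y|/√2) = 2.4142 > 1 ⇒ ∉ W
candidate 3: n = (1, -1, 0, -1) → π⊥ ≈ (+1.0000, -1.4142); max(|x|,|y|,|x±y|/√2) = 1.7071 > 1 ⇒ ∉ W
candidate 4: n = (-3, 2, -2, 1) → π⊥ ≈ (-3.7071, +4.1213); max(|x|,|y|,|x±y|/√2) = 5.5355 > 1 ⇒ ∉ W
candidate 5: n = (0, 0, -1, 3) → π⊥ ≈ (+2.1213, +3.1213); max(|x|,|y|,|x±y|/√2) = 3.7071 > 1 ⇒ ∉ W

none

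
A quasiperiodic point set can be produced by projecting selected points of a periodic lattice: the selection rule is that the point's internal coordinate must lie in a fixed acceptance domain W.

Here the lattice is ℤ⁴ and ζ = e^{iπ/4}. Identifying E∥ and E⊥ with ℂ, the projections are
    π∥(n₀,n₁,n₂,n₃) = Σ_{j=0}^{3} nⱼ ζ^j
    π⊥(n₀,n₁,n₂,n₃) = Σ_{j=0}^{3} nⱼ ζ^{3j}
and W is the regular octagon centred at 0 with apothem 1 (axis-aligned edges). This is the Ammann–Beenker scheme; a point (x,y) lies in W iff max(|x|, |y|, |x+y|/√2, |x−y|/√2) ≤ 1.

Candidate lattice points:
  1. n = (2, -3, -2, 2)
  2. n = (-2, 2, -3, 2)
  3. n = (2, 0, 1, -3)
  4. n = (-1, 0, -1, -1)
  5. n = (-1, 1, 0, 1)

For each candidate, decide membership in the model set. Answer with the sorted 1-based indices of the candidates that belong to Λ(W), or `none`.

π⊥(n) = n₀ + n₁ζ³ + n₂ζ⁶ + n₃ζ⁹ where ζ = e^{iπ/4}.
candidate 1: n = (2, -3, -2, 2) → π⊥ ≈ (+5.535534, +1.292893); max(|x|,|y|,|x±y|/√2) = 5.535534 > 1 ⇒ ∉ W
candidate 2: n = (-2, 2, -3, 2) → π⊥ ≈ (-2.000000, +5.828427); max(|x|,|y|,|x±y|/√2) = 5.828427 > 1 ⇒ ∉ W
candidate 3: n = (2, 0, 1, -3) → π⊥ ≈ (-0.121320, -3.121320); max(|x|,|y|,|x±y|/√2) = 3.121320 > 1 ⇒ ∉ W
candidate 4: n = (-1, 0, -1, -1) → π⊥ ≈ (-1.707107, +0.292893); max(|x|,|y|,|x±y|/√2) = 1.707107 > 1 ⇒ ∉ W
candidate 5: n = (-1, 1, 0, 1) → π⊥ ≈ (-1.000000, +1.414214); max(|x|,|y|,|x±y|/√2) = 1.707107 > 1 ⇒ ∉ W

none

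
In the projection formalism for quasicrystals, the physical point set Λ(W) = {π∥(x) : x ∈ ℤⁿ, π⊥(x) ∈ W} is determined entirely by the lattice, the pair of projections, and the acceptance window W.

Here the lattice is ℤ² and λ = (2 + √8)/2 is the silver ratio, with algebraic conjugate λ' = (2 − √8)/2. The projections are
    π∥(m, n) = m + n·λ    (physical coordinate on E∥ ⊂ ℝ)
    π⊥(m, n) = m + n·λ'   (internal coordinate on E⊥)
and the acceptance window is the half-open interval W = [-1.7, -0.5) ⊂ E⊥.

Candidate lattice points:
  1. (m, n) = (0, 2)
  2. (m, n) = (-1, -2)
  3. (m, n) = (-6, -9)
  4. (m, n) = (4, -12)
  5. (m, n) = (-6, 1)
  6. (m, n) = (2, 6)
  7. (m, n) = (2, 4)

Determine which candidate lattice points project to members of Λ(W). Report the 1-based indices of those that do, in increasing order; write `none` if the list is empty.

Compute λ' = (2−√8)/2 = -0.414214, so π⊥(m,n) = m -0.414214·n.
candidate 1: (m,n)=(0,2) → π∥ = 0+2·λ ≈ 4.828427, π⊥ = 0+2·λ' ≈ -0.828427 ∈ [-1.7, -0.5) ⇒ IN Λ
candidate 2: (m,n)=(-1,-2) → π∥ = -1-2·λ ≈ -5.828427, π⊥ = -1-2·λ' ≈ -0.171573 ∉ [-1.7, -0.5) ⇒ out
candidate 3: (m,n)=(-6,-9) → π∥ = -6-9·λ ≈ -27.727922, π⊥ = -6-9·λ' ≈ -2.272078 ∉ [-1.7, -0.5) ⇒ out
candidate 4: (m,n)=(4,-12) → π∥ = 4-12·λ ≈ -24.970563, π⊥ = 4-12·λ' ≈ 8.970563 ∉ [-1.7, -0.5) ⇒ out
candidate 5: (m,n)=(-6,1) → π∥ = -6+1·λ ≈ -3.585786, π⊥ = -6+1·λ' ≈ -6.414214 ∉ [-1.7, -0.5) ⇒ out
candidate 6: (m,n)=(2,6) → π∥ = 2+6·λ ≈ 16.485281, π⊥ = 2+6·λ' ≈ -0.485281 ∉ [-1.7, -0.5) ⇒ out
candidate 7: (m,n)=(2,4) → π∥ = 2+4·λ ≈ 11.656854, π⊥ = 2+4·λ' ≈ 0.343146 ∉ [-1.7, -0.5) ⇒ out

1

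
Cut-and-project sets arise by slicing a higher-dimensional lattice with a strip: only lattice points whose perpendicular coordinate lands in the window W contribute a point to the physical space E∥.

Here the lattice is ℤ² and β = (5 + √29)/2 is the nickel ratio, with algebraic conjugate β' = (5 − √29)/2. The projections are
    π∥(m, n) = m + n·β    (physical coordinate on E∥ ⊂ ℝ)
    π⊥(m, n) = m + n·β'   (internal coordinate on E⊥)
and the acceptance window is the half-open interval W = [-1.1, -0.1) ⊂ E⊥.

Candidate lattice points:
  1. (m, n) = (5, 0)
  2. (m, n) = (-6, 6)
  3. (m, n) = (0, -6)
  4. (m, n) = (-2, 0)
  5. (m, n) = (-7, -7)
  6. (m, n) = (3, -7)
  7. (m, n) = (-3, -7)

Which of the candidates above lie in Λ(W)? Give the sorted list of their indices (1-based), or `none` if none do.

none

Compute β' = (5−√29)/2 = -0.1926, so π⊥(m,n) = m -0.1926·n.
candidate 1: (m,n)=(5,0) → π∥ = 5+0·β ≈ 5.0000, π⊥ = 5+0·β' ≈ 5.0000 ∉ [-1.1, -0.1) ⇒ out
candidate 2: (m,n)=(-6,6) → π∥ = -6+6·β ≈ 25.1555, π⊥ = -6+6·β' ≈ -7.1555 ∉ [-1.1, -0.1) ⇒ out
candidate 3: (m,n)=(0,-6) → π∥ = 0-6·β ≈ -31.1555, π⊥ = 0-6·β' ≈ 1.1555 ∉ [-1.1, -0.1) ⇒ out
candidate 4: (m,n)=(-2,0) → π∥ = -2+0·β ≈ -2.0000, π⊥ = -2+0·β' ≈ -2.0000 ∉ [-1.1, -0.1) ⇒ out
candidate 5: (m,n)=(-7,-7) → π∥ = -7-7·β ≈ -43.3481, π⊥ = -7-7·β' ≈ -5.6519 ∉ [-1.1, -0.1) ⇒ out
candidate 6: (m,n)=(3,-7) → π∥ = 3-7·β ≈ -33.3481, π⊥ = 3-7·β' ≈ 4.3481 ∉ [-1.1, -0.1) ⇒ out
candidate 7: (m,n)=(-3,-7) → π∥ = -3-7·β ≈ -39.3481, π⊥ = -3-7·β' ≈ -1.6519 ∉ [-1.1, -0.1) ⇒ out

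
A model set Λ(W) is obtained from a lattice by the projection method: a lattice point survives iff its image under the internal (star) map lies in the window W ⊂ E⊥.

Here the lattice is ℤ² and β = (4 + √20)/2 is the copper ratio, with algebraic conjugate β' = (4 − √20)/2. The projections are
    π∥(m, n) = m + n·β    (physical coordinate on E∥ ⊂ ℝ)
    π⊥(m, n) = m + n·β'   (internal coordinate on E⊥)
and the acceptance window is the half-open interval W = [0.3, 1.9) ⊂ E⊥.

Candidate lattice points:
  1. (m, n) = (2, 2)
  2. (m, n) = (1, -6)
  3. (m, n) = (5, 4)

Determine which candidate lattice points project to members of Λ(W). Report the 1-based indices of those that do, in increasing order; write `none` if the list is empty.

1

Compute β' = (4−√20)/2 = -0.236068, so π⊥(m,n) = m -0.236068·n.
#1 (2,2): internal coord 2 + (2)·β' = +1.527864; +1.527864 ∈ [0.3, 1.9) → IN Λ
#2 (1,-6): internal coord 1 + (-6)·β' = +2.416408; +2.416408 ∉ [0.3, 1.9) → out
#3 (5,4): internal coord 5 + (4)·β' = +4.055728; +4.055728 ∉ [0.3, 1.9) → out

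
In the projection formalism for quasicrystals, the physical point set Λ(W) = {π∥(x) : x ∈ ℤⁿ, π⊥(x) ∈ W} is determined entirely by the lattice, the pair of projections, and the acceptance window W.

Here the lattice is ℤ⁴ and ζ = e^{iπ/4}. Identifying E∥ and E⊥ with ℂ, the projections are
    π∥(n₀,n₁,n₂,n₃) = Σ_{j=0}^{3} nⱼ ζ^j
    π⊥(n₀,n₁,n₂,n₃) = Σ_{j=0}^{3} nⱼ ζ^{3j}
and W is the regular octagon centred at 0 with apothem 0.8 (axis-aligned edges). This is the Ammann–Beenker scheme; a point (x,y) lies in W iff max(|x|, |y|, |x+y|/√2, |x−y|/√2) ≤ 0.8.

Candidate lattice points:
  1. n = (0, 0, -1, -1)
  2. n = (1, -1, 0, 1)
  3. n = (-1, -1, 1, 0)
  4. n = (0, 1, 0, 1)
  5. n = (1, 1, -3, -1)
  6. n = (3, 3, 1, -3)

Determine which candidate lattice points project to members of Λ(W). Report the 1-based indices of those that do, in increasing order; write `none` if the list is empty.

1

Internal map: ζ^{3j} for j=0..3 gives (1,0), (−√2/2,√2/2), (0,−1), (√2/2,√2/2).
candidate 1: n = (0, 0, -1, -1) → π⊥ ≈ (-0.7071, +0.2929); max(|x|,|y|,|x±y|/√2) = 0.7071 ≤ 0.8 ⇒ ∈ W
candidate 2: n = (1, -1, 0, 1) → π⊥ ≈ (+2.4142, +0.0000); max(|x|,|y|,|x±y|/√2) = 2.4142 > 0.8 ⇒ ∉ W
candidate 3: n = (-1, -1, 1, 0) → π⊥ ≈ (-0.2929, -1.7071); max(|x|,|y|,|x±y|/√2) = 1.7071 > 0.8 ⇒ ∉ W
candidate 4: n = (0, 1, 0, 1) → π⊥ ≈ (+0.0000, +1.4142); max(|x|,|y|,|x±y|/√2) = 1.4142 > 0.8 ⇒ ∉ W
candidate 5: n = (1, 1, -3, -1) → π⊥ ≈ (-0.4142, +3.0000); max(|x|,|y|,|x±y|/√2) = 3.0000 > 0.8 ⇒ ∉ W
candidate 6: n = (3, 3, 1, -3) → π⊥ ≈ (-1.2426, -1.0000); max(|x|,|y|,|x±y|/√2) = 1.5858 > 0.8 ⇒ ∉ W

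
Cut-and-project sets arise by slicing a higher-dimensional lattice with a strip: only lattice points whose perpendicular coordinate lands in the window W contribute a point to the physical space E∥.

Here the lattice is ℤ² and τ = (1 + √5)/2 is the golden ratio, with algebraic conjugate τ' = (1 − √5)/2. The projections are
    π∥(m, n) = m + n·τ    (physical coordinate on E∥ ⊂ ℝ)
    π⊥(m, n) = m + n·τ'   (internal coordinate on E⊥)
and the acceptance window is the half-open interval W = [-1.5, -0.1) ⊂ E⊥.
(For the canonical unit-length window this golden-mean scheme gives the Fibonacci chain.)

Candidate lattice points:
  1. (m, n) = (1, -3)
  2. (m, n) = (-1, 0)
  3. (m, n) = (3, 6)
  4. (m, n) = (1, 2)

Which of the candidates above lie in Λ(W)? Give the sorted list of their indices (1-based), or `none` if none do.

Numerically τ ≈ 1.61803 and τ' = −1/τ ≈ -0.61803.
#1 (1,-3): internal coord 1 + (-3)·τ' = +2.85410; +2.85410 ∉ [-1.5, -0.1) → out
#2 (-1,0): internal coord -1 + (0)·τ' = -1.00000; -1.00000 ∈ [-1.5, -0.1) → IN Λ
#3 (3,6): internal coord 3 + (6)·τ' = -0.70820; -0.70820 ∈ [-1.5, -0.1) → IN Λ
#4 (1,2): internal coord 1 + (2)·τ' = -0.23607; -0.23607 ∈ [-1.5, -0.1) → IN Λ

2, 3, 4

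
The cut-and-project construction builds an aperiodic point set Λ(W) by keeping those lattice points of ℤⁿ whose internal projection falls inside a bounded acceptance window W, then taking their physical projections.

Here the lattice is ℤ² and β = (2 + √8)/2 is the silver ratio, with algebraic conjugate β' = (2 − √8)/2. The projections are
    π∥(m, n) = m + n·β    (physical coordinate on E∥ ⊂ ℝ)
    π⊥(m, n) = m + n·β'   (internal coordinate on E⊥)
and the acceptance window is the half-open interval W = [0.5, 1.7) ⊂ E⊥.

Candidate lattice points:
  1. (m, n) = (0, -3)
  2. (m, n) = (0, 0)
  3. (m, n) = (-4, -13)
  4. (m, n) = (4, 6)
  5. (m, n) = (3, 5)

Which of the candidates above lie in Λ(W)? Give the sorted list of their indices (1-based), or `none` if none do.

Numerically β ≈ 2.414214 and β' = −1/β ≈ -0.414214.
#1 (0,-3): internal coord 0 + (-3)·β' = +1.242641; +1.242641 ∈ [0.5, 1.7) → IN Λ
#2 (0,0): internal coord 0 + (0)·β' = +0.000000; +0.000000 ∉ [0.5, 1.7) → out
#3 (-4,-13): internal coord -4 + (-13)·β' = +1.384776; +1.384776 ∈ [0.5, 1.7) → IN Λ
#4 (4,6): internal coord 4 + (6)·β' = +1.514719; +1.514719 ∈ [0.5, 1.7) → IN Λ
#5 (3,5): internal coord 3 + (5)·β' = +0.928932; +0.928932 ∈ [0.5, 1.7) → IN Λ

1, 3, 4, 5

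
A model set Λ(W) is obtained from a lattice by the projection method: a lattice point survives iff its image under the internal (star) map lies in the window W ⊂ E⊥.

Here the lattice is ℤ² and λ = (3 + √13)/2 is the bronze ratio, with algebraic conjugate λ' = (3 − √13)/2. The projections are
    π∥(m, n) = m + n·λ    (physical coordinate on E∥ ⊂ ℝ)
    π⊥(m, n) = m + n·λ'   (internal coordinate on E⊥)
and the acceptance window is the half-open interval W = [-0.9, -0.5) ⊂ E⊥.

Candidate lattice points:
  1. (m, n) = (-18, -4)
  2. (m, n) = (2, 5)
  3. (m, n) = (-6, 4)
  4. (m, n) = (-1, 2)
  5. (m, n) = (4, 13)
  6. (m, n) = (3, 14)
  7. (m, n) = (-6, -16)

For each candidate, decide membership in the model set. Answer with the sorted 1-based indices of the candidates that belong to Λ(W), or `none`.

Compute λ' = (3−√13)/2 = -0.302776, so π⊥(m,n) = m -0.302776·n.
candidate 1: (m,n)=(-18,-4) → π∥ = -18-4·λ ≈ -31.211103, π⊥ = -18-4·λ' ≈ -16.788897 ∉ [-0.9, -0.5) ⇒ out
candidate 2: (m,n)=(2,5) → π∥ = 2+5·λ ≈ 18.513878, π⊥ = 2+5·λ' ≈ 0.486122 ∉ [-0.9, -0.5) ⇒ out
candidate 3: (m,n)=(-6,4) → π∥ = -6+4·λ ≈ 7.211103, π⊥ = -6+4·λ' ≈ -7.211103 ∉ [-0.9, -0.5) ⇒ out
candidate 4: (m,n)=(-1,2) → π∥ = -1+2·λ ≈ 5.605551, π⊥ = -1+2·λ' ≈ -1.605551 ∉ [-0.9, -0.5) ⇒ out
candidate 5: (m,n)=(4,13) → π∥ = 4+13·λ ≈ 46.936083, π⊥ = 4+13·λ' ≈ 0.063917 ∉ [-0.9, -0.5) ⇒ out
candidate 6: (m,n)=(3,14) → π∥ = 3+14·λ ≈ 49.238859, π⊥ = 3+14·λ' ≈ -1.238859 ∉ [-0.9, -0.5) ⇒ out
candidate 7: (m,n)=(-6,-16) → π∥ = -6-16·λ ≈ -58.844410, π⊥ = -6-16·λ' ≈ -1.155590 ∉ [-0.9, -0.5) ⇒ out

none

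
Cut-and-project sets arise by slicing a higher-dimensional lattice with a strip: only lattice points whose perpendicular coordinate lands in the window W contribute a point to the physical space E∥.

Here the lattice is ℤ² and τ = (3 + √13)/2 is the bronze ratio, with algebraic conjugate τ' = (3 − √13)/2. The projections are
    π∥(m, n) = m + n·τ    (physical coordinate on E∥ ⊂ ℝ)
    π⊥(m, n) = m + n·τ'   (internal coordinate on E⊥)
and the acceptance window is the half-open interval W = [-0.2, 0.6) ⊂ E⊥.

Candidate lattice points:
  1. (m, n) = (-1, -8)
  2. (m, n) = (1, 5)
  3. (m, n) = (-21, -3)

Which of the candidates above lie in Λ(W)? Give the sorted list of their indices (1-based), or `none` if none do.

Numerically τ ≈ 3.3028 and τ' = −1/τ ≈ -0.3028.
candidate 1: (m,n)=(-1,-8) → π∥ = -1-8·τ ≈ -27.4222, π⊥ = -1-8·τ' ≈ 1.4222 ∉ [-0.2, 0.6) ⇒ out
candidate 2: (m,n)=(1,5) → π∥ = 1+5·τ ≈ 17.5139, π⊥ = 1+5·τ' ≈ -0.5139 ∉ [-0.2, 0.6) ⇒ out
candidate 3: (m,n)=(-21,-3) → π∥ = -21-3·τ ≈ -30.9083, π⊥ = -21-3·τ' ≈ -20.0917 ∉ [-0.2, 0.6) ⇒ out

none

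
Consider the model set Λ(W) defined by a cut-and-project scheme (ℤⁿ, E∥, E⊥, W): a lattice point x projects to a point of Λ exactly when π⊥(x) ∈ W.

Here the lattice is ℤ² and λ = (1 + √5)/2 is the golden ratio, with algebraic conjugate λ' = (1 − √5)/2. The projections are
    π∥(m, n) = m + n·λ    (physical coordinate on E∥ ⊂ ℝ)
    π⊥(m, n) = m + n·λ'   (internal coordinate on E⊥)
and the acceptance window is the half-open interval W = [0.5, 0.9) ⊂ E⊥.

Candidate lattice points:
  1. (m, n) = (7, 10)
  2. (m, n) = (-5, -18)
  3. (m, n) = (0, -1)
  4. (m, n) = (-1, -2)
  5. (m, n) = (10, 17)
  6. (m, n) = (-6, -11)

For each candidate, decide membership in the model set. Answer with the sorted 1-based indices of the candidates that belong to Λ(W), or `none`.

1, 3, 6

λ' = (1−√5)/2 ≈ -0.61803.
candidate 1: (m,n)=(7,10) → π∥ = 7+10·λ ≈ 23.18034, π⊥ = 7+10·λ' ≈ 0.81966 ∈ [0.5, 0.9) ⇒ IN Λ
candidate 2: (m,n)=(-5,-18) → π∥ = -5-18·λ ≈ -34.12461, π⊥ = -5-18·λ' ≈ 6.12461 ∉ [0.5, 0.9) ⇒ out
candidate 3: (m,n)=(0,-1) → π∥ = 0-1·λ ≈ -1.61803, π⊥ = 0-1·λ' ≈ 0.61803 ∈ [0.5, 0.9) ⇒ IN Λ
candidate 4: (m,n)=(-1,-2) → π∥ = -1-2·λ ≈ -4.23607, π⊥ = -1-2·λ' ≈ 0.23607 ∉ [0.5, 0.9) ⇒ out
candidate 5: (m,n)=(10,17) → π∥ = 10+17·λ ≈ 37.50658, π⊥ = 10+17·λ' ≈ -0.50658 ∉ [0.5, 0.9) ⇒ out
candidate 6: (m,n)=(-6,-11) → π∥ = -6-11·λ ≈ -23.79837, π⊥ = -6-11·λ' ≈ 0.79837 ∈ [0.5, 0.9) ⇒ IN Λ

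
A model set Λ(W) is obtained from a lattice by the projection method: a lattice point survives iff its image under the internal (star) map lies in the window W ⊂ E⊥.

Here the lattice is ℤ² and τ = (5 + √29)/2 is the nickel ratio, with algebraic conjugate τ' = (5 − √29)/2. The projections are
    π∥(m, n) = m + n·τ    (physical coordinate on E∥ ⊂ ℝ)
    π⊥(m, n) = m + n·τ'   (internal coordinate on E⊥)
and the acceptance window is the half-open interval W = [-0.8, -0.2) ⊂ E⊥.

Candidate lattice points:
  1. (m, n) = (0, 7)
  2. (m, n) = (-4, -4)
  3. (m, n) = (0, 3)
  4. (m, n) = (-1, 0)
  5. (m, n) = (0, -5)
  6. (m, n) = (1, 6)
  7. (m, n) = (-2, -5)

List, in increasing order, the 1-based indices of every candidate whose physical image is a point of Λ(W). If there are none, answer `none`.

3

Compute τ' = (5−√29)/2 = -0.19258, so π⊥(m,n) = m -0.19258·n.
candidate 1: (m,n)=(0,7) → π∥ = 0+7·τ ≈ 36.34808, π⊥ = 0+7·τ' ≈ -1.34808 ∉ [-0.8, -0.2) ⇒ out
candidate 2: (m,n)=(-4,-4) → π∥ = -4-4·τ ≈ -24.77033, π⊥ = -4-4·τ' ≈ -3.22967 ∉ [-0.8, -0.2) ⇒ out
candidate 3: (m,n)=(0,3) → π∥ = 0+3·τ ≈ 15.57775, π⊥ = 0+3·τ' ≈ -0.57775 ∈ [-0.8, -0.2) ⇒ IN Λ
candidate 4: (m,n)=(-1,0) → π∥ = -1+0·τ ≈ -1.00000, π⊥ = -1+0·τ' ≈ -1.00000 ∉ [-0.8, -0.2) ⇒ out
candidate 5: (m,n)=(0,-5) → π∥ = 0-5·τ ≈ -25.96291, π⊥ = 0-5·τ' ≈ 0.96291 ∉ [-0.8, -0.2) ⇒ out
candidate 6: (m,n)=(1,6) → π∥ = 1+6·τ ≈ 32.15549, π⊥ = 1+6·τ' ≈ -0.15549 ∉ [-0.8, -0.2) ⇒ out
candidate 7: (m,n)=(-2,-5) → π∥ = -2-5·τ ≈ -27.96291, π⊥ = -2-5·τ' ≈ -1.03709 ∉ [-0.8, -0.2) ⇒ out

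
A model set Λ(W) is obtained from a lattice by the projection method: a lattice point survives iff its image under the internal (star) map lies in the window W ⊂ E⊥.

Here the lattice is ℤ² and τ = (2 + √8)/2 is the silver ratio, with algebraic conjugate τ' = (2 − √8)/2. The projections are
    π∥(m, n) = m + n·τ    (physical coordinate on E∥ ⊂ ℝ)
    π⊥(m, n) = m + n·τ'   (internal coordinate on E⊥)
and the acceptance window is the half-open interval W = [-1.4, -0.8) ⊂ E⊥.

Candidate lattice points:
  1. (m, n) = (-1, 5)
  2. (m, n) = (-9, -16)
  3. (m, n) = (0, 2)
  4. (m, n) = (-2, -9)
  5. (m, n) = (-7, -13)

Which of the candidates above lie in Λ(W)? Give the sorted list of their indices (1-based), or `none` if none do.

3

τ' = (2−√8)/2 ≈ -0.4142.
candidate 1: (m,n)=(-1,5) → π∥ = -1+5·τ ≈ 11.0711, π⊥ = -1+5·τ' ≈ -3.0711 ∉ [-1.4, -0.8) ⇒ out
candidate 2: (m,n)=(-9,-16) → π∥ = -9-16·τ ≈ -47.6274, π⊥ = -9-16·τ' ≈ -2.3726 ∉ [-1.4, -0.8) ⇒ out
candidate 3: (m,n)=(0,2) → π∥ = 0+2·τ ≈ 4.8284, π⊥ = 0+2·τ' ≈ -0.8284 ∈ [-1.4, -0.8) ⇒ IN Λ
candidate 4: (m,n)=(-2,-9) → π∥ = -2-9·τ ≈ -23.7279, π⊥ = -2-9·τ' ≈ 1.7279 ∉ [-1.4, -0.8) ⇒ out
candidate 5: (m,n)=(-7,-13) → π∥ = -7-13·τ ≈ -38.3848, π⊥ = -7-13·τ' ≈ -1.6152 ∉ [-1.4, -0.8) ⇒ out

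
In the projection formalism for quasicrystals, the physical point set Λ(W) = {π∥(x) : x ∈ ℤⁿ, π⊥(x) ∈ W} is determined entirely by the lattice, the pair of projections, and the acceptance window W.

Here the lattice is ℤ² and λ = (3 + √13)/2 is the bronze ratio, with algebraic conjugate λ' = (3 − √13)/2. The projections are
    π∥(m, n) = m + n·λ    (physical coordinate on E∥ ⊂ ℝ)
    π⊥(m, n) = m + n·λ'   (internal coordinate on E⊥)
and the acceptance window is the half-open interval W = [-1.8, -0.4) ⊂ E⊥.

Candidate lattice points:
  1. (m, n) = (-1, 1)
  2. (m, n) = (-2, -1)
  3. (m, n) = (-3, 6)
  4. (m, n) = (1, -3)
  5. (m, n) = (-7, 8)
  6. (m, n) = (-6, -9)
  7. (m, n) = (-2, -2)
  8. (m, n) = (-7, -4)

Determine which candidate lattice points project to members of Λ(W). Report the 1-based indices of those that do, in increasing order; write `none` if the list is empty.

Numerically λ ≈ 3.30278 and λ' = −1/λ ≈ -0.30278.
#1 (-1,1): internal coord -1 + (1)·λ' = -1.30278; -1.30278 ∈ [-1.8, -0.4) → IN Λ
#2 (-2,-1): internal coord -2 + (-1)·λ' = -1.69722; -1.69722 ∈ [-1.8, -0.4) → IN Λ
#3 (-3,6): internal coord -3 + (6)·λ' = -4.81665; -4.81665 ∉ [-1.8, -0.4) → out
#4 (1,-3): internal coord 1 + (-3)·λ' = +1.90833; +1.90833 ∉ [-1.8, -0.4) → out
#5 (-7,8): internal coord -7 + (8)·λ' = -9.42221; -9.42221 ∉ [-1.8, -0.4) → out
#6 (-6,-9): internal coord -6 + (-9)·λ' = -3.27502; -3.27502 ∉ [-1.8, -0.4) → out
#7 (-2,-2): internal coord -2 + (-2)·λ' = -1.39445; -1.39445 ∈ [-1.8, -0.4) → IN Λ
#8 (-7,-4): internal coord -7 + (-4)·λ' = -5.78890; -5.78890 ∉ [-1.8, -0.4) → out

1, 2, 7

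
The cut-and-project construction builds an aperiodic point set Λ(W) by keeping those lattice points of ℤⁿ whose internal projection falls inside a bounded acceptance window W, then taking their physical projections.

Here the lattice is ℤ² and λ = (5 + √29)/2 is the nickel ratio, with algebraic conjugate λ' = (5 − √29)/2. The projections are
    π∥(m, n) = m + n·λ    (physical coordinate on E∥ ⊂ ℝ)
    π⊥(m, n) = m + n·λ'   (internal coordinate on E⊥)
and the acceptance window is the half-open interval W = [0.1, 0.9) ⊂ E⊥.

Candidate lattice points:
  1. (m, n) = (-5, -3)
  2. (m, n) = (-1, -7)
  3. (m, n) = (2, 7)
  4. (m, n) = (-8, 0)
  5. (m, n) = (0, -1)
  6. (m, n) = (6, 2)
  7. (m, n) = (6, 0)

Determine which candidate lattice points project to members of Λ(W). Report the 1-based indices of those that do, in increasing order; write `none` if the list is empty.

2, 3, 5

Numerically λ ≈ 5.192582 and λ' = −1/λ ≈ -0.192582.
candidate 1: (m,n)=(-5,-3) → π∥ = -5-3·λ ≈ -20.577747, π⊥ = -5-3·λ' ≈ -4.422253 ∉ [0.1, 0.9) ⇒ out
candidate 2: (m,n)=(-1,-7) → π∥ = -1-7·λ ≈ -37.348077, π⊥ = -1-7·λ' ≈ 0.348077 ∈ [0.1, 0.9) ⇒ IN Λ
candidate 3: (m,n)=(2,7) → π∥ = 2+7·λ ≈ 38.348077, π⊥ = 2+7·λ' ≈ 0.651923 ∈ [0.1, 0.9) ⇒ IN Λ
candidate 4: (m,n)=(-8,0) → π∥ = -8+0·λ ≈ -8.000000, π⊥ = -8+0·λ' ≈ -8.000000 ∉ [0.1, 0.9) ⇒ out
candidate 5: (m,n)=(0,-1) → π∥ = 0-1·λ ≈ -5.192582, π⊥ = 0-1·λ' ≈ 0.192582 ∈ [0.1, 0.9) ⇒ IN Λ
candidate 6: (m,n)=(6,2) → π∥ = 6+2·λ ≈ 16.385165, π⊥ = 6+2·λ' ≈ 5.614835 ∉ [0.1, 0.9) ⇒ out
candidate 7: (m,n)=(6,0) → π∥ = 6+0·λ ≈ 6.000000, π⊥ = 6+0·λ' ≈ 6.000000 ∉ [0.1, 0.9) ⇒ out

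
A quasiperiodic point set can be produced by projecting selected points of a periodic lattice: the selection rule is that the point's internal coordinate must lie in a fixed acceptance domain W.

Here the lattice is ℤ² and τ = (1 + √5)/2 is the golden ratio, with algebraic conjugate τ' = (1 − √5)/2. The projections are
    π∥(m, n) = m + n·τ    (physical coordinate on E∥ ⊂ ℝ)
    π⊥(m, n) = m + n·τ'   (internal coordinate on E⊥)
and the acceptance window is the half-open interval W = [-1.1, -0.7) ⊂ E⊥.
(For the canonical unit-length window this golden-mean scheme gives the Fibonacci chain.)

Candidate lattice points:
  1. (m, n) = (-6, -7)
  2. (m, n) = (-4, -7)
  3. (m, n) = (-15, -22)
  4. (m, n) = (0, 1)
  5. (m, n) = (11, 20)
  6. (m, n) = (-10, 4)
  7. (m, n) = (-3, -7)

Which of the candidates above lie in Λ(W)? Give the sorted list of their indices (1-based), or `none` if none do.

none

Numerically τ ≈ 1.6180 and τ' = −1/τ ≈ -0.6180.
candidate 1: (m,n)=(-6,-7) → π∥ = -6-7·τ ≈ -17.3262, π⊥ = -6-7·τ' ≈ -1.6738 ∉ [-1.1, -0.7) ⇒ out
candidate 2: (m,n)=(-4,-7) → π∥ = -4-7·τ ≈ -15.3262, π⊥ = -4-7·τ' ≈ 0.3262 ∉ [-1.1, -0.7) ⇒ out
candidate 3: (m,n)=(-15,-22) → π∥ = -15-22·τ ≈ -50.5967, π⊥ = -15-22·τ' ≈ -1.4033 ∉ [-1.1, -0.7) ⇒ out
candidate 4: (m,n)=(0,1) → π∥ = 0+1·τ ≈ 1.6180, π⊥ = 0+1·τ' ≈ -0.6180 ∉ [-1.1, -0.7) ⇒ out
candidate 5: (m,n)=(11,20) → π∥ = 11+20·τ ≈ 43.3607, π⊥ = 11+20·τ' ≈ -1.3607 ∉ [-1.1, -0.7) ⇒ out
candidate 6: (m,n)=(-10,4) → π∥ = -10+4·τ ≈ -3.5279, π⊥ = -10+4·τ' ≈ -12.4721 ∉ [-1.1, -0.7) ⇒ out
candidate 7: (m,n)=(-3,-7) → π∥ = -3-7·τ ≈ -14.3262, π⊥ = -3-7·τ' ≈ 1.3262 ∉ [-1.1, -0.7) ⇒ out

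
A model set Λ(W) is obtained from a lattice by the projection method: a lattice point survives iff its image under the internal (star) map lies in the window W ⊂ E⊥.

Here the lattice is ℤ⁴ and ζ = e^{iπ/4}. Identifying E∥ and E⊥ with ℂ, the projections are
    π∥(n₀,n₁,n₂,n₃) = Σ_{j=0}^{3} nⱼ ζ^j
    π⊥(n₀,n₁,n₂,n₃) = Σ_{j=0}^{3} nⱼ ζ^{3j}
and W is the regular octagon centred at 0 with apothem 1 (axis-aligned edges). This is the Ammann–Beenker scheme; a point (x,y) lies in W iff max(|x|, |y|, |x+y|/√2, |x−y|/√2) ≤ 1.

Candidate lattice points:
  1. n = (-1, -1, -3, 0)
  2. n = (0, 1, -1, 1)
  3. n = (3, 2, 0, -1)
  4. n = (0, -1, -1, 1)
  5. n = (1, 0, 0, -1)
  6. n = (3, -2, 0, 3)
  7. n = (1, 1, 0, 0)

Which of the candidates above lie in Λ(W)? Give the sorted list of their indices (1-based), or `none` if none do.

Internal map: ζ^{3j} for j=0..3 gives (1,0), (−√2/2,√2/2), (0,−1), (√2/2,√2/2).
candidate 1: n = (-1, -1, -3, 0) → π⊥ ≈ (-0.292893, +2.292893); max(|x|,|y|,|x±y|/√2) = 2.292893 > 1 ⇒ ∉ W
candidate 2: n = (0, 1, -1, 1) → π⊥ ≈ (+0.000000, +2.414214); max(|x|,|y|,|x±y|/√2) = 2.414214 > 1 ⇒ ∉ W
candidate 3: n = (3, 2, 0, -1) → π⊥ ≈ (+0.878680, +0.707107); max(|x|,|y|,|x±y|/√2) = 1.121320 > 1 ⇒ ∉ W
candidate 4: n = (0, -1, -1, 1) → π⊥ ≈ (+1.414214, +1.000000); max(|x|,|y|,|x±y|/√2) = 1.707107 > 1 ⇒ ∉ W
candidate 5: n = (1, 0, 0, -1) → π⊥ ≈ (+0.292893, -0.707107); max(|x|,|y|,|x±y|/√2) = 0.707107 ≤ 1 ⇒ ∈ W
candidate 6: n = (3, -2, 0, 3) → π⊥ ≈ (+6.535534, +0.707107); max(|x|,|y|,|x±y|/√2) = 6.535534 > 1 ⇒ ∉ W
candidate 7: n = (1, 1, 0, 0) → π⊥ ≈ (+0.292893, +0.707107); max(|x|,|y|,|x±y|/√2) = 0.707107 ≤ 1 ⇒ ∈ W

5, 7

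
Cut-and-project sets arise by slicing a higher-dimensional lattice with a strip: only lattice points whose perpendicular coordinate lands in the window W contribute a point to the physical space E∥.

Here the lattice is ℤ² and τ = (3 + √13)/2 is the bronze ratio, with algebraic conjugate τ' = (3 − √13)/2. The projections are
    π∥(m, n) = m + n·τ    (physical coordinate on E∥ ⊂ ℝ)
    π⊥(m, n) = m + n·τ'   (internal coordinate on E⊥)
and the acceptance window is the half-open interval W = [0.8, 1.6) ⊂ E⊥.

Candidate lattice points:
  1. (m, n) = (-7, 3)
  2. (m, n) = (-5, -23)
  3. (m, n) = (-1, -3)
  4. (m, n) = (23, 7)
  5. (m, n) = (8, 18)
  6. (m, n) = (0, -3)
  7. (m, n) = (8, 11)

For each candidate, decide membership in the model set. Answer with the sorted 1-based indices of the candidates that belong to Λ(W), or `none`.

6

Numerically τ ≈ 3.302776 and τ' = −1/τ ≈ -0.302776.
[1] lift (-7,3): star map gives -7.908327; window check 0.8 ≤ -7.908327 < 1.6 is false → out
[2] lift (-5,-23): star map gives 1.963840; window check 0.8 ≤ 1.963840 < 1.6 is false → out
[3] lift (-1,-3): star map gives -0.091673; window check 0.8 ≤ -0.091673 < 1.6 is false → out
[4] lift (23,7): star map gives 20.880571; window check 0.8 ≤ 20.880571 < 1.6 is false → out
[5] lift (8,18): star map gives 2.550039; window check 0.8 ≤ 2.550039 < 1.6 is false → out
[6] lift (0,-3): star map gives 0.908327; window check 0.8 ≤ 0.908327 < 1.6 is true → IN Λ
[7] lift (8,11): star map gives 4.669468; window check 0.8 ≤ 4.669468 < 1.6 is false → out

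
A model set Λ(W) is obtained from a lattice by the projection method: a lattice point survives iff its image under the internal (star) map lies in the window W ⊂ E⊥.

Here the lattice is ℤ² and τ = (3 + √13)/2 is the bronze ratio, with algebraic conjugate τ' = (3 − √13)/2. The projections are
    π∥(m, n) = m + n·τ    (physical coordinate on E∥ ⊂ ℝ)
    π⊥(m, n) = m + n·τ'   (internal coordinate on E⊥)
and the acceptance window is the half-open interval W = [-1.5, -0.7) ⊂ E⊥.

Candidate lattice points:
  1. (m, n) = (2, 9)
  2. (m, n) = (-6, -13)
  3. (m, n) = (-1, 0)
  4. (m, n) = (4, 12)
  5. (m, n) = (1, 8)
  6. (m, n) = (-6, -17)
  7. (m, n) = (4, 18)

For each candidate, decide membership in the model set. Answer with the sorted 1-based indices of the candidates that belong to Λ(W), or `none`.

Compute τ' = (3−√13)/2 = -0.3028, so π⊥(m,n) = m -0.3028·n.
candidate 1: (m,n)=(2,9) → π∥ = 2+9·τ ≈ 31.7250, π⊥ = 2+9·τ' ≈ -0.7250 ∈ [-1.5, -0.7) ⇒ IN Λ
candidate 2: (m,n)=(-6,-13) → π∥ = -6-13·τ ≈ -48.9361, π⊥ = -6-13·τ' ≈ -2.0639 ∉ [-1.5, -0.7) ⇒ out
candidate 3: (m,n)=(-1,0) → π∥ = -1+0·τ ≈ -1.0000, π⊥ = -1+0·τ' ≈ -1.0000 ∈ [-1.5, -0.7) ⇒ IN Λ
candidate 4: (m,n)=(4,12) → π∥ = 4+12·τ ≈ 43.6333, π⊥ = 4+12·τ' ≈ 0.3667 ∉ [-1.5, -0.7) ⇒ out
candidate 5: (m,n)=(1,8) → π∥ = 1+8·τ ≈ 27.4222, π⊥ = 1+8·τ' ≈ -1.4222 ∈ [-1.5, -0.7) ⇒ IN Λ
candidate 6: (m,n)=(-6,-17) → π∥ = -6-17·τ ≈ -62.1472, π⊥ = -6-17·τ' ≈ -0.8528 ∈ [-1.5, -0.7) ⇒ IN Λ
candidate 7: (m,n)=(4,18) → π∥ = 4+18·τ ≈ 63.4500, π⊥ = 4+18·τ' ≈ -1.4500 ∈ [-1.5, -0.7) ⇒ IN Λ

1, 3, 5, 6, 7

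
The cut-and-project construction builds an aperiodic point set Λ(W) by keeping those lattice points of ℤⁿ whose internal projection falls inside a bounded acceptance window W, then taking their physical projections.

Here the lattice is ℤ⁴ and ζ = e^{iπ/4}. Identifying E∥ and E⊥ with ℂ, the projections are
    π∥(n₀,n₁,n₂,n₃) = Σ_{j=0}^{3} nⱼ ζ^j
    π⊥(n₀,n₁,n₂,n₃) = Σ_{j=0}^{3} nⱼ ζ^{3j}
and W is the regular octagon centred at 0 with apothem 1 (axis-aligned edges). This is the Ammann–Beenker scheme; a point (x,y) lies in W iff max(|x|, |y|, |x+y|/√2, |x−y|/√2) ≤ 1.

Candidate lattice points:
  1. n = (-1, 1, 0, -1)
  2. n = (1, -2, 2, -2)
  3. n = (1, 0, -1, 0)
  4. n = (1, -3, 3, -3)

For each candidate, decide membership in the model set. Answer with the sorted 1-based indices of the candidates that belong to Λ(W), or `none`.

Internal map: ζ^{3j} for j=0..3 gives (1,0), (−√2/2,√2/2), (0,−1), (√2/2,√2/2).
#1 (-1, 1, 0, -1): internal (-2.4142, 0.0000); octagon support 2.4142 vs apothem 1 → ∉ W
#2 (1, -2, 2, -2): internal (1.0000, -4.8284); octagon support 4.8284 vs apothem 1 → ∉ W
#3 (1, 0, -1, 0): internal (1.0000, 1.0000); octagon support 1.4142 vs apothem 1 → ∉ W
#4 (1, -3, 3, -3): internal (1.0000, -7.2426); octagon support 7.2426 vs apothem 1 → ∉ W

none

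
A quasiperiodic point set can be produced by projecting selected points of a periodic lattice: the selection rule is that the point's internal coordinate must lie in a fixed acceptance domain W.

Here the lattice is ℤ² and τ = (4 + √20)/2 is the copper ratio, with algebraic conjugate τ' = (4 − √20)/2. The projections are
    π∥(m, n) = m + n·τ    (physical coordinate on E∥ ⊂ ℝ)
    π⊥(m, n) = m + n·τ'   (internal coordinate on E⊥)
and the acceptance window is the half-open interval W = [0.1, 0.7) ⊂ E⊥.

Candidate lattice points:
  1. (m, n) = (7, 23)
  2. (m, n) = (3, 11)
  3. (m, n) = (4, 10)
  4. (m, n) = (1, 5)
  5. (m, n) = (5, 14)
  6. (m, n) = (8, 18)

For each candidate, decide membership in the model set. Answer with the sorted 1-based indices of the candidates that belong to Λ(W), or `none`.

2

Compute τ' = (4−√20)/2 = -0.2361, so π⊥(m,n) = m -0.2361·n.
candidate 1: (m,n)=(7,23) → π∥ = 7+23·τ ≈ 104.4296, π⊥ = 7+23·τ' ≈ 1.5704 ∉ [0.1, 0.7) ⇒ out
candidate 2: (m,n)=(3,11) → π∥ = 3+11·τ ≈ 49.5967, π⊥ = 3+11·τ' ≈ 0.4033 ∈ [0.1, 0.7) ⇒ IN Λ
candidate 3: (m,n)=(4,10) → π∥ = 4+10·τ ≈ 46.3607, π⊥ = 4+10·τ' ≈ 1.6393 ∉ [0.1, 0.7) ⇒ out
candidate 4: (m,n)=(1,5) → π∥ = 1+5·τ ≈ 22.1803, π⊥ = 1+5·τ' ≈ -0.1803 ∉ [0.1, 0.7) ⇒ out
candidate 5: (m,n)=(5,14) → π∥ = 5+14·τ ≈ 64.3050, π⊥ = 5+14·τ' ≈ 1.6950 ∉ [0.1, 0.7) ⇒ out
candidate 6: (m,n)=(8,18) → π∥ = 8+18·τ ≈ 84.2492, π⊥ = 8+18·τ' ≈ 3.7508 ∉ [0.1, 0.7) ⇒ out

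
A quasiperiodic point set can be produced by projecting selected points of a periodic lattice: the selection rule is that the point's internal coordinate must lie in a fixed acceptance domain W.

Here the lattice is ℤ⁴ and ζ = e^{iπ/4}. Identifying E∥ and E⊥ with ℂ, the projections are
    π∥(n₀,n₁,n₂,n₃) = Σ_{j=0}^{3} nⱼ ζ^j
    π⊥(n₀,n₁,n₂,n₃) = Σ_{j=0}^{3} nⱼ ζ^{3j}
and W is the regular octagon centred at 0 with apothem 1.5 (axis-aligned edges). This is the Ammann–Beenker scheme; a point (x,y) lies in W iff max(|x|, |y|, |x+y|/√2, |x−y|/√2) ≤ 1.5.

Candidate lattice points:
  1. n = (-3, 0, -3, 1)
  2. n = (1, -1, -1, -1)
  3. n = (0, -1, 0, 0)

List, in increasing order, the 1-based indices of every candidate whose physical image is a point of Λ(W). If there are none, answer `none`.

2, 3

With ζ = e^{iπ/4} the internal vectors are ζ^0,ζ^3,ζ^6,ζ^9.
#1 (-3, 0, -3, 1): internal (-2.292893, 3.707107); octagon support 4.242641 vs apothem 1.5 → ∉ W
#2 (1, -1, -1, -1): internal (1.000000, -0.414214); octagon support 1.000000 vs apothem 1.5 → ∈ W
#3 (0, -1, 0, 0): internal (0.707107, -0.707107); octagon support 1.000000 vs apothem 1.5 → ∈ W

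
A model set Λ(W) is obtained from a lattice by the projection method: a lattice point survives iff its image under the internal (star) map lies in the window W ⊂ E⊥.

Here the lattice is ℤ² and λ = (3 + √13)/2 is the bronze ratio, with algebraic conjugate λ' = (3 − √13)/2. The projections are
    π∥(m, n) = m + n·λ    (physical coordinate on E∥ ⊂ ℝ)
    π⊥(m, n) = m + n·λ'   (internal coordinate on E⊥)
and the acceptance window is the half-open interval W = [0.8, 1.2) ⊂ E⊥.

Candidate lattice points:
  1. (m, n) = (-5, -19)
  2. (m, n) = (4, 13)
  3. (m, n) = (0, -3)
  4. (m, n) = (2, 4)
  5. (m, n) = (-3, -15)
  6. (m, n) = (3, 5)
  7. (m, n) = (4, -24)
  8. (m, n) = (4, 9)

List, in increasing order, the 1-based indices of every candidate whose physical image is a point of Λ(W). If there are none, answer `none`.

3

λ' = (3−√13)/2 ≈ -0.302776.
candidate 1: (m,n)=(-5,-19) → π∥ = -5-19·λ ≈ -67.752737, π⊥ = -5-19·λ' ≈ 0.752737 ∉ [0.8, 1.2) ⇒ out
candidate 2: (m,n)=(4,13) → π∥ = 4+13·λ ≈ 46.936083, π⊥ = 4+13·λ' ≈ 0.063917 ∉ [0.8, 1.2) ⇒ out
candidate 3: (m,n)=(0,-3) → π∥ = 0-3·λ ≈ -9.908327, π⊥ = 0-3·λ' ≈ 0.908327 ∈ [0.8, 1.2) ⇒ IN Λ
candidate 4: (m,n)=(2,4) → π∥ = 2+4·λ ≈ 15.211103, π⊥ = 2+4·λ' ≈ 0.788897 ∉ [0.8, 1.2) ⇒ out
candidate 5: (m,n)=(-3,-15) → π∥ = -3-15·λ ≈ -52.541635, π⊥ = -3-15·λ' ≈ 1.541635 ∉ [0.8, 1.2) ⇒ out
candidate 6: (m,n)=(3,5) → π∥ = 3+5·λ ≈ 19.513878, π⊥ = 3+5·λ' ≈ 1.486122 ∉ [0.8, 1.2) ⇒ out
candidate 7: (m,n)=(4,-24) → π∥ = 4-24·λ ≈ -75.266615, π⊥ = 4-24·λ' ≈ 11.266615 ∉ [0.8, 1.2) ⇒ out
candidate 8: (m,n)=(4,9) → π∥ = 4+9·λ ≈ 33.724981, π⊥ = 4+9·λ' ≈ 1.275019 ∉ [0.8, 1.2) ⇒ out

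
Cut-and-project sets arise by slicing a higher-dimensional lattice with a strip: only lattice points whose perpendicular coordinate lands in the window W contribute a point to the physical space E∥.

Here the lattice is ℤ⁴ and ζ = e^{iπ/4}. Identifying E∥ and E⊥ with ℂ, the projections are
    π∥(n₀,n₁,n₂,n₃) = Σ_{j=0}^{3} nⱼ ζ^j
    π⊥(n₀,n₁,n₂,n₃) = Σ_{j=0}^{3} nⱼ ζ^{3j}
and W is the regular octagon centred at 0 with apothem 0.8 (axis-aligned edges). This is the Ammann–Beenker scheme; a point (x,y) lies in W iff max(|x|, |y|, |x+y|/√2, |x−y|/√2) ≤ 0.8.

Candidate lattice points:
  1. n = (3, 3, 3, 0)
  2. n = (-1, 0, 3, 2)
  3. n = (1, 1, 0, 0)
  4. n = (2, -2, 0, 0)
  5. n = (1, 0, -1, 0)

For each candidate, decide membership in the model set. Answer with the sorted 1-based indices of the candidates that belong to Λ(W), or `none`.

π⊥(n) = n₀ + n₁ζ³ + n₂ζ⁶ + n₃ζ⁹ where ζ = e^{iπ/4}.
candidate 1: n = (3, 3, 3, 0) → π⊥ ≈ (+0.87868, -0.87868); max(|x|,|y|,|x±y|/√2) = 1.24264 > 0.8 ⇒ ∉ W
candidate 2: n = (-1, 0, 3, 2) → π⊥ ≈ (+0.41421, -1.58579); max(|x|,|y|,|x±y|/√2) = 1.58579 > 0.8 ⇒ ∉ W
candidate 3: n = (1, 1, 0, 0) → π⊥ ≈ (+0.29289, +0.70711); max(|x|,|y|,|x±y|/√2) = 0.70711 ≤ 0.8 ⇒ ∈ W
candidate 4: n = (2, -2, 0, 0) → π⊥ ≈ (+3.41421, -1.41421); max(|x|,|y|,|x±y|/√2) = 3.41421 > 0.8 ⇒ ∉ W
candidate 5: n = (1, 0, -1, 0) → π⊥ ≈ (+1.00000, +1.00000); max(|x|,|y|,|x±y|/√2) = 1.41421 > 0.8 ⇒ ∉ W

3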